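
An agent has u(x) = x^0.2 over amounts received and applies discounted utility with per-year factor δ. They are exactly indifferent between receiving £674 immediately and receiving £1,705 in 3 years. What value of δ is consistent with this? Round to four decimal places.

δ ≈ 0.9400

Indifference means u(674) = δ^3 · u(1705), so δ^3 = u(674)/u(1705).
Since u(x) = x^0.2, δ^3 = (674/1705)^0.2 = 0.39531^0.2 = 0.83059.
So δ = 0.83059^(1/3) ≈ 0.9400.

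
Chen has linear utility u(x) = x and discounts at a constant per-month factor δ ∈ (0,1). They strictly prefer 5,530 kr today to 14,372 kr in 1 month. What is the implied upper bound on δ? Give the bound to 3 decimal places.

Under u(x) = x this choice says 5530 > δ·14372.
So δ < 5530/14372 = 0.38478.

δ < 0.385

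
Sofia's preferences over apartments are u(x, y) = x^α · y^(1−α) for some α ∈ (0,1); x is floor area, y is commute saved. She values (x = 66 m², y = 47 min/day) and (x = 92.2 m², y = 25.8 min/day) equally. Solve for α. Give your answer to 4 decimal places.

α ≈ 0.6421

Indifference: 66^α · 47^(1−α) = 92.2^α · 25.8^(1−α).
Taking logs: α·ln 66 + (1−α)·ln 47 = α·ln 92.2 + (1−α)·ln 25.8, i.e. α·-0.3343054 = (1−α)·-0.5997731.
Thus α·(-0.9340785) = -0.5997731, so α = -0.5997731/-0.9340785 ≈ 0.6421.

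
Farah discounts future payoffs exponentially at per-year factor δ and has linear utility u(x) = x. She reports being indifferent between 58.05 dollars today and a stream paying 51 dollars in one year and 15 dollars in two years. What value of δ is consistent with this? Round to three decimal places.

The stream is worth 51δ + 15δ² today, so 51δ + 15δ² = 58.05.
So 15δ² + 51δ − 58.05 = 0.
The positive root is δ = [−51 + √(51² + 4·15·58.05)] / (2·15) = (−51 + 78.000)/30 ≈ 0.900.

δ ≈ 0.900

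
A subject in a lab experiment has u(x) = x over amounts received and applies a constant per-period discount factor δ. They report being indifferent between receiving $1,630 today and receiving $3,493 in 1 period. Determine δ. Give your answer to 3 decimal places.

δ ≈ 0.467

The payoff in 1 period is discounted by δ, so u(1630) = δ·u(3493) and δ = u(1630)/u(3493).
With u(x) = x: δ = 1630/3493 = 0.46665.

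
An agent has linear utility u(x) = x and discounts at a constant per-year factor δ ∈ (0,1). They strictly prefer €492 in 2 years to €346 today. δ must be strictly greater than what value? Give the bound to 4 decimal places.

Comparing present values: 346 < δ^2·492.
So δ^2 > 346/492 = 0.70325; taking the square root of both positive sides preserves the inequality.
δ > 0.70325^(1/2) = 0.8386.

δ > 0.8386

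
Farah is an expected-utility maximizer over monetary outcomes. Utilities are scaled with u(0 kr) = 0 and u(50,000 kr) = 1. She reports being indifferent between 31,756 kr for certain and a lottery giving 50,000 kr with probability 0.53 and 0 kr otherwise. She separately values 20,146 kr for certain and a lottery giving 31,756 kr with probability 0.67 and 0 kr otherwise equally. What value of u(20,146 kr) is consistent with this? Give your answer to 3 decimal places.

0.355

From the first indifference, u(31,756 kr) = 0.53·u(50,000 kr) + 0.47·u(0 kr) = 0.53·1 + 0.47·0 = 0.53.
Chaining: u(20,146 kr) = 0.67·0.53 + 0.33·0.00 = 0.3551.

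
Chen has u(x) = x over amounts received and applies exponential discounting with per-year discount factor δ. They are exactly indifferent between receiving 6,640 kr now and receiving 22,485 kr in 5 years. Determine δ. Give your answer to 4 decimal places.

δ ≈ 0.7835

Indifference means u(6640) = δ^5 · u(22485), so δ^5 = u(6640)/u(22485).
With u(x) = x: δ^5 = 6640/22485 = 0.29531.
Hence δ = (0.29531)^(1/5) = 0.783529.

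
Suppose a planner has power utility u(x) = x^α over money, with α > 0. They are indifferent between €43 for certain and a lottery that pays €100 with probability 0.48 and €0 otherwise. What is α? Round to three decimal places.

The lottery's expected utility is 0.48·u(100) + 0.52·u(0) = 0.48·100^α (since u(0) = 0 for α > 0).
Equating: 43^α = 0.48·100^α, i.e. 0.4300^α = 0.48.
Taking logs: α·ln(43/100) = ln(0.48), so α = -0.733969 / -0.843970 ≈ 0.870.

α ≈ 0.870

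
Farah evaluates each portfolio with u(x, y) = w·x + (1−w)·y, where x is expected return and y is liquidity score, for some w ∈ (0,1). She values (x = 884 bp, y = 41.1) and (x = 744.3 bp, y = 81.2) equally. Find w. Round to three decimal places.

Equating utilities: w·884 + (1−w)·41.1 = w·744.3 + (1−w)·81.2.
w·(884−744.3) = (1−w)·(81.2−41.1), i.e. w·139.7 = (1−w)·40.1.
Hence w = 40.1/(139.7+40.1) = 40.1/179.8 = 0.223.

w = 0.223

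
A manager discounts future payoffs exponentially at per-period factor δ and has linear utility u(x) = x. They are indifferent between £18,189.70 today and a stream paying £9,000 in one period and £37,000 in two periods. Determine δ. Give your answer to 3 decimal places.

δ ≈ 0.590

Present value of the stream is 9000·δ + 37000·δ². Indifference gives 9000δ + 37000δ² = 18189.70.
That is, 37000δ² + 9000δ − 18189.70 = 0, a quadratic in δ.
δ = (−9000 + √(9000² + 4·37000·18189.70)) / (2·37000) = (−9000 + √2773075600.00) / 74000 ≈ 0.590.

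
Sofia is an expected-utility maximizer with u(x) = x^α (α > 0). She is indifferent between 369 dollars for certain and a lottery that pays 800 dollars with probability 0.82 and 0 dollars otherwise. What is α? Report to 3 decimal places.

α ≈ 0.256

EU(lottery) = 0.82·800^α + 0.18·0 = 0.82·800^α.
Setting u(369) equal to that: 369^α = 0.82·800^α ⇒ (369/800)^α = 0.82.
α = ln(0.82) / ln(369/800) = -0.198451/-0.773815 ≈ 0.256.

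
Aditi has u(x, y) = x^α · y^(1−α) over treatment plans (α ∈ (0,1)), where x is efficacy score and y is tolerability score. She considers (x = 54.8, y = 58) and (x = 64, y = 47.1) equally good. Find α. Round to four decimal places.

Set the two utilities equal: 54.8^α·58^(1−α) = 64^α·47.1^(1−α).
Taking logs: α·ln 54.8 + (1−α)·ln 58 = α·ln 64 + (1−α)·ln 47.1, i.e. α·-0.1551929 = (1−α)·-0.2081700.
Thus α·(-0.3633629) = -0.2081700, so α = -0.2081700/-0.3633629 ≈ 0.5729.

α ≈ 0.5729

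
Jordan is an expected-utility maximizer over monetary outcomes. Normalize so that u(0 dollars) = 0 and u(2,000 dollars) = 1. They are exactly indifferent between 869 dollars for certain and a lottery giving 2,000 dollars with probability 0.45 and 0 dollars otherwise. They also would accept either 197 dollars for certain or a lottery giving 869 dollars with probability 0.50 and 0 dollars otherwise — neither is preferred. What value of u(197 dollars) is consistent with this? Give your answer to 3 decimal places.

0.225

The first gamble pins u(869 dollars): it must equal 0.45·1 + 0.55·0 = 0.45.
The second indifference gives u(197 dollars) = 0.50·u(869 dollars) + 0.50·u(0 dollars) = 0.50·0.45 + 0.50·0.00 = 0.2250.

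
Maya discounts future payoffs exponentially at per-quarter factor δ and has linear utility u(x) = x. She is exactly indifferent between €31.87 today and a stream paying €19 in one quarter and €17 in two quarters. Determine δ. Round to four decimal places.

Present value of the stream is 19·δ + 17·δ². Indifference gives 19δ + 17δ² = 31.87.
Rearranged: 17δ² + 19δ − 31.87 = 0.
By the quadratic formula (taking the positive root), δ = (−19 + √2528.16) / 34 ≈ 0.9200.

δ ≈ 0.9200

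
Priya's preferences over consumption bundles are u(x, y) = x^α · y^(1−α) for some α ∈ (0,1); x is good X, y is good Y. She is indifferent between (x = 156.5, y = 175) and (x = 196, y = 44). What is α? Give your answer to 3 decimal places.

Set the two utilities equal: 156.5^α·175^(1−α) = 196^α·44^(1−α).
Rearrange to (156.5/196)^α = (44/175)^(1−α) and take logs: α·-0.225059 = (1−α)·-1.380596.
So α/(1−α) = (-1.380596)/(-0.225059) = 6.134374, and α = 6.134374/7.134374 ≈ 0.860.

α ≈ 0.860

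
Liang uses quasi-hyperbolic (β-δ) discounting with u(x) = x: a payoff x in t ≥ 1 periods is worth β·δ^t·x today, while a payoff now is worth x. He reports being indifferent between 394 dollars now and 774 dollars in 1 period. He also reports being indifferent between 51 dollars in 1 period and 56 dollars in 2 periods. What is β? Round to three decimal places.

Both payoffs in the second observation are in the future, so β drops out: δ^1·51 = δ^2·56 ⇒ δ = 51/56 = 0.91071.
Now use the now-vs-future pair: 394 = β·δ·774 gives β = 394/(0.91071·774) ≈ 0.559.

β ≈ 0.559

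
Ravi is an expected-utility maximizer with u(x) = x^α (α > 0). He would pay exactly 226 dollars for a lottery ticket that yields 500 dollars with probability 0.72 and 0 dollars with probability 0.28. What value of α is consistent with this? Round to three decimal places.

The lottery's expected utility is 0.72·u(500) + 0.28·u(0) = 0.72·500^α (since u(0) = 0 for α > 0).
Setting u(226) equal to that: 226^α = 0.72·500^α ⇒ (226/500)^α = 0.72.
α = ln(0.72) / ln(226/500) = -0.328504/-0.794073 ≈ 0.414.

α ≈ 0.414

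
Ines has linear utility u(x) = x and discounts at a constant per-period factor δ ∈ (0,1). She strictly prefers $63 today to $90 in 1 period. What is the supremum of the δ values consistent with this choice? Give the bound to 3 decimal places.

δ < 0.700

The preference means 63 > δ·90.
Dividing through by 90 gives δ < 0.70000.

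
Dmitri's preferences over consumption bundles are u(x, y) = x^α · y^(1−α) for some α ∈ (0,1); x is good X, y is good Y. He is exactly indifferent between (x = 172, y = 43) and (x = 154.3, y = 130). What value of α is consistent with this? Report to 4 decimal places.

Indifference: 172^α · 43^(1−α) = 154.3^α · 130^(1−α).
Rearrange to (172/154.3)^α = (130/43)^(1−α) and take logs: α·0.1085957 = (1−α)·1.1063343.
Thus α·(1.2149300) = 1.1063343, so α = 1.1063343/1.2149300 ≈ 0.9106.

α ≈ 0.9106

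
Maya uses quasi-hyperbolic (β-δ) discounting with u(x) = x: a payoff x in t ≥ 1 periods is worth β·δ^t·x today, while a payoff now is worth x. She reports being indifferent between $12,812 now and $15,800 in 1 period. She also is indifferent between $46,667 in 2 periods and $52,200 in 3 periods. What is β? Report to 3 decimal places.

β ≈ 0.907

Both payoffs in the second observation are in the future, so β drops out: δ^2·46667 = δ^3·52200 ⇒ δ = 46667/52200 = 0.89400.
The first indifference: 12812 = β·δ·15800, so β = 12812/(δ·15800) = 12812/(0.89400·15800) ≈ 0.907.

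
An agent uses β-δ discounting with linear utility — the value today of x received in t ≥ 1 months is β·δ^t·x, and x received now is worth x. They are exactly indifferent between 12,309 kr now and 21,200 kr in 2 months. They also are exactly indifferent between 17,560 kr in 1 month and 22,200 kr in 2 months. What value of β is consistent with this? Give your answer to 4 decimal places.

The second indifference involves only future payoffs, so β cancels: β·δ^1·17560 = β·δ^2·22200, giving δ = 17560/22200 = 0.79099.
Now use the now-vs-future pair: 12309 = β·δ^2·21200 gives β = 12309/(0.62567·21200) ≈ 0.9280.

β ≈ 0.9280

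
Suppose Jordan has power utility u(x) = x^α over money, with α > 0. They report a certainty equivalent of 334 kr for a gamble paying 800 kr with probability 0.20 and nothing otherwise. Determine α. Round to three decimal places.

α ≈ 1.843

The lottery's expected utility is 0.20·u(800) + 0.80·u(0) = 0.20·800^α (since u(0) = 0 for α > 0).
Indifference: 334^α = 0.20·800^α, so (334/800)^α = 0.20.
Taking logs: α·ln(334/800) = ln(0.20), so α = -1.609438 / -0.873471 ≈ 1.843.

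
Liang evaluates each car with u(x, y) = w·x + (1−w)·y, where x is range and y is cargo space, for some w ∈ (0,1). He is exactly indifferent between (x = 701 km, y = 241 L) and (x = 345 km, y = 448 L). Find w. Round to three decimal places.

u(701,241) = u(345,448) means w·701 + (1−w)·241 = w·345 + (1−w)·448.
Rearranging, 356·w − 207·(1−w) = 0.
So w/(1−w) = 207/356 = 0.5815, giving w = 207/(356+207) = 0.368.

w = 0.368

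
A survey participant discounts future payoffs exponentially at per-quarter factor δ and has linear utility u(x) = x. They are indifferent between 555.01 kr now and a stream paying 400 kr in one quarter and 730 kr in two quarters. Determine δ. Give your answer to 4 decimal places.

δ ≈ 0.6400

Present value of the stream is 400·δ + 730·δ². Indifference gives 400δ + 730δ² = 555.01.
That is, 730δ² + 400δ − 555.01 = 0, a quadratic in δ.
By the quadratic formula (taking the positive root), δ = (−400 + √1780629.20) / 1460 ≈ 0.6400.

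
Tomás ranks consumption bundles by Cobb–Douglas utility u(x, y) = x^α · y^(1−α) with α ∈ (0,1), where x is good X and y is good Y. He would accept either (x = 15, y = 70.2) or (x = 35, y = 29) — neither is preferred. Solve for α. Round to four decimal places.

α ≈ 0.5106

The Cobb–Douglas utilities coincide, so 15^α·70.2^(1−α) = 35^α·29^(1−α).
(15/35)^α = (29/70.2)^(1−α); take logs: α·ln(15/35) = (1−α)·ln(29/70.2), i.e. α·-0.8472979 = (1−α)·-0.8840525.
With A = -0.8472979 and B = -0.8840525: α·A = (1−α)·B, so α = B/(A+B) = -0.8840525/-1.7313504 ≈ 0.5106.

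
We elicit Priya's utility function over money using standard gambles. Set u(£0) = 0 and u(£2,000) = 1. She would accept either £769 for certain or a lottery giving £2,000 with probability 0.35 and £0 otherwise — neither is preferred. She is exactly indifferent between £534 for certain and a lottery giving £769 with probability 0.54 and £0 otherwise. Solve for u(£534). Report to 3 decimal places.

First, u(£769) = 0.35·u(£2,000) + 0.65·u(£0) = 0.35.
Chaining: u(£534) = 0.54·0.35 + 0.46·0.00 = 0.1890.

0.189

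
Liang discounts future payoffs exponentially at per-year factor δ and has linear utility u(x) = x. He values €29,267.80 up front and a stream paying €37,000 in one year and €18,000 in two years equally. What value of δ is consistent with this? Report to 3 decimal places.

δ ≈ 0.610

Equating present values: 29267.80 = 37000δ + 18000δ².
Rearranged: 18000δ² + 37000δ − 29267.80 = 0.
The positive root is δ = [−37000 + √(37000² + 4·18000·29267.80)] / (2·18000) = (−37000 + 58960.000)/36000 ≈ 0.610.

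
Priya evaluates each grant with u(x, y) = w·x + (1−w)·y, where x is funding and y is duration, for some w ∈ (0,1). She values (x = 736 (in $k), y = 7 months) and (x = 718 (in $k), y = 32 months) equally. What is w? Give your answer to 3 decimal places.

Equating utilities: w·736 + (1−w)·7 = w·718 + (1−w)·32.
w·(736−718) = (1−w)·(32−7), i.e. w·18 = (1−w)·25.
So w/(1−w) = 25/18 = 1.3889, giving w = 25/(18+25) = 0.581.

w = 0.581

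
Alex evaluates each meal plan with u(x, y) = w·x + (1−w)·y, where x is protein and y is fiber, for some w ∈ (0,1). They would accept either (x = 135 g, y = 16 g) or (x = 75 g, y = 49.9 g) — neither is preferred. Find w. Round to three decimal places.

Indifference: w·135 + (1−w)·16 = w·75 + (1−w)·49.9.
Collecting terms: w·60 = (1−w)·33.9.
So w/(1−w) = 33.9/60 = 0.5650, giving w = 33.9/(60+33.9) = 0.361.

w = 0.361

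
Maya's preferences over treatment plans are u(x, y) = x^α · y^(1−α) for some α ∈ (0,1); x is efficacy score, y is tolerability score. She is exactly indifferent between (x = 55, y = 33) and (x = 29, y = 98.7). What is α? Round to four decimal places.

α ≈ 0.6312

Set the two utilities equal: 55^α·33^(1−α) = 29^α·98.7^(1−α).
Rearrange to (55/29)^α = (98.7/33)^(1−α) and take logs: α·0.6400374 = (1−α)·1.0955774.
Thus α·(1.7356148) = 1.0955774, so α = 1.0955774/1.7356148 ≈ 0.6312.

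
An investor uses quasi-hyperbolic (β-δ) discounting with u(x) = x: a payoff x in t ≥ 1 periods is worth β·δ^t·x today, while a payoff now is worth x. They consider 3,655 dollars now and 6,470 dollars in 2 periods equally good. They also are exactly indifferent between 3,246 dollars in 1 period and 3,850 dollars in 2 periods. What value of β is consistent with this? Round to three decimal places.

Both payoffs in the second observation are in the future, so β drops out: δ^1·3246 = δ^2·3850 ⇒ δ = 3246/3850 = 0.84312.
Substituting δ into 3655 = β·δ^2·6470: β = 3655/(4599.174) ≈ 0.795.

β ≈ 0.795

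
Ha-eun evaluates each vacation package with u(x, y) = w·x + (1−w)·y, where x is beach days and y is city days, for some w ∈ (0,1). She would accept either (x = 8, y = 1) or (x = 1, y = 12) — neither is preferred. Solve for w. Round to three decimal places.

w = 0.611

Equating utilities: w·8 + (1−w)·1 = w·1 + (1−w)·12.
w·(8−1) = (1−w)·(12−1), i.e. w·7 = (1−w)·11.
The marginal rate of substitution is 11/7, so w = 11/(7+11) = 0.611.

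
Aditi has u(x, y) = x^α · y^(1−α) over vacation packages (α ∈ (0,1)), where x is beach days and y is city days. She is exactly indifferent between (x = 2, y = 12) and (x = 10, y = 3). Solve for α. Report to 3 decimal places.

The Cobb–Douglas utilities coincide, so 2^α·12^(1−α) = 10^α·3^(1−α).
Rearrange to (2/10)^α = (3/12)^(1−α) and take logs: α·-1.609438 = (1−α)·-1.386294.
With A = -1.609438 and B = -1.386294: α·A = (1−α)·B, so α = B/(A+B) = -1.386294/-2.995732 ≈ 0.463.

α ≈ 0.463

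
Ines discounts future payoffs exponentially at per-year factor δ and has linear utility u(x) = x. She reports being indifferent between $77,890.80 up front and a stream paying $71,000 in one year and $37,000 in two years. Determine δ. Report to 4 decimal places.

δ ≈ 0.7800

Equating present values: 77890.80 = 71000δ + 37000δ².
That is, 37000δ² + 71000δ − 77890.80 = 0, a quadratic in δ.
δ = (−71000 + √(71000² + 4·37000·77890.80)) / (2·37000) = (−71000 + √16568838400.00) / 74000 ≈ 0.7800.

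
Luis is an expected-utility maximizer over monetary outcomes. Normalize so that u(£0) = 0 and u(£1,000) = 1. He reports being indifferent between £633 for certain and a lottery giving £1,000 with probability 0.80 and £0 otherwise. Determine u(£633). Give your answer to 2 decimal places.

By the standard-gamble method, u(£633) is just the indifference probability on the best outcome: 0.80.

0.80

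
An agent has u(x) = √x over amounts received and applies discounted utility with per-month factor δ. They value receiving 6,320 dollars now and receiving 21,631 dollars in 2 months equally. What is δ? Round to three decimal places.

Equating discounted utilities: u(6320) = δ^2·u(21631) ⇒ δ^2 = u(6320)/u(21631).
Since u(x) = √x, δ^2 = √(6320/21631) = 0.54053.
Taking the square root: δ = 0.54053^(1/2) ≈ 0.735.

δ ≈ 0.735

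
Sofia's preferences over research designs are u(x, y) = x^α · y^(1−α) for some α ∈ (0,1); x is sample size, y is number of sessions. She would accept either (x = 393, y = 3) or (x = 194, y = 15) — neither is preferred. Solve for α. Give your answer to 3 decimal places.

α ≈ 0.695

Set the two utilities equal: 393^α·3^(1−α) = 194^α·15^(1−α).
(393/194)^α = (15/3)^(1−α); take logs: α·ln(393/194) = (1−α)·ln(15/3), i.e. α·0.705951 = (1−α)·1.609438.
With A = 0.705951 and B = 1.609438: α·A = (1−α)·B, so α = B/(A+B) = 1.609438/2.315389 ≈ 0.695.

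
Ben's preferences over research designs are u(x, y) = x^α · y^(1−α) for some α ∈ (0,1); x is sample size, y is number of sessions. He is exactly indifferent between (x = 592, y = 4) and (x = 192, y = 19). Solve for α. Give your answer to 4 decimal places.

Indifference: 592^α · 4^(1−α) = 192^α · 19^(1−α).
Rearrange to (592/192)^α = (19/4)^(1−α) and take logs: α·1.1260113 = (1−α)·1.5581446.
So α/(1−α) = (1.5581446)/(1.1260113) = 1.3837735, and α = 1.3837735/2.3837735 ≈ 0.5805.

α ≈ 0.5805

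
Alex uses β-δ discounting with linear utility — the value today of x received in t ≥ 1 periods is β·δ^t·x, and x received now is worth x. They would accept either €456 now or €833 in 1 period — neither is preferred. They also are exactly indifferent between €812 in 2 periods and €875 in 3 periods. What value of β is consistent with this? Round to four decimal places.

β ≈ 0.5899

Both payoffs in the second observation are in the future, so β drops out: δ^2·812 = δ^3·875 ⇒ δ = 812/875 = 0.92800.
Now use the now-vs-future pair: 456 = β·δ·833 gives β = 456/(0.92800·833) ≈ 0.5899.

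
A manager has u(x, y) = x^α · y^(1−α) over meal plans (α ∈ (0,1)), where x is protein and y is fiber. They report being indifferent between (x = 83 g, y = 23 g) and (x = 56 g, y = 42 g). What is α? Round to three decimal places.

α ≈ 0.605

Set the two utilities equal: 83^α·23^(1−α) = 56^α·42^(1−α).
(83/56)^α = (42/23)^(1−α); take logs: α·ln(83/56) = (1−α)·ln(42/23), i.e. α·0.393489 = (1−α)·0.602175.
With A = 0.393489 and B = 0.602175: α·A = (1−α)·B, so α = B/(A+B) = 0.602175/0.995664 ≈ 0.605.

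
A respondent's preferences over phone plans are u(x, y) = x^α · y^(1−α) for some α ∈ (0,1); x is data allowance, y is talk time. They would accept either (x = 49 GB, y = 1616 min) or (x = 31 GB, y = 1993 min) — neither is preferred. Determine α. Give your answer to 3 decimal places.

Indifference: 49^α · 1616^(1−α) = 31^α · 1993^(1−α).
Rearrange to (49/31)^α = (1993/1616)^(1−α) and take logs: α·0.457833 = (1−α)·0.209687.
Thus α·(0.667520) = 0.209687, so α = 0.209687/0.667520 ≈ 0.314.

α ≈ 0.314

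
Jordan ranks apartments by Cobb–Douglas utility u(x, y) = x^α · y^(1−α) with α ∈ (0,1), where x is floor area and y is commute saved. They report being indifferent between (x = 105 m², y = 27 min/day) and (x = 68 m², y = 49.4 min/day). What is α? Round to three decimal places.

α ≈ 0.582

Indifference: 105^α · 27^(1−α) = 68^α · 49.4^(1−α).
Rearrange to (105/68)^α = (49.4/27)^(1−α) and take logs: α·0.434453 = (1−α)·0.604114.
So α/(1−α) = (0.604114)/(0.434453) = 1.390516, and α = 1.390516/2.390516 ≈ 0.582.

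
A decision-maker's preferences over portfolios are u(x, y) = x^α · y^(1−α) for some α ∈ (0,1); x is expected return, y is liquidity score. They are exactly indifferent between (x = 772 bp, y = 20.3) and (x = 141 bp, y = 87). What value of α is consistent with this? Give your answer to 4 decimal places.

α ≈ 0.4612

Indifference: 772^α · 20.3^(1−α) = 141^α · 87^(1−α).
Rearrange to (772/141)^α = (87/20.3)^(1−α) and take logs: α·1.7002247 = (1−α)·1.4552872.
With A = 1.7002247 and B = 1.4552872: α·A = (1−α)·B, so α = B/(A+B) = 1.4552872/3.1555119 ≈ 0.4612.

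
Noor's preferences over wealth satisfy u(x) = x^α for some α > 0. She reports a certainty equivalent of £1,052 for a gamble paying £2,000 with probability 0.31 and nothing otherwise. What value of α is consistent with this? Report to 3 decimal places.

The lottery's expected utility is 0.31·u(2000) + 0.69·u(0) = 0.31·2000^α (since u(0) = 0 for α > 0).
Setting u(1052) equal to that: 1052^α = 0.31·2000^α ⇒ (1052/2000)^α = 0.31.
α = ln(0.31) / ln(1052/2000) = -1.171183/-0.642454 ≈ 1.823.

α ≈ 1.823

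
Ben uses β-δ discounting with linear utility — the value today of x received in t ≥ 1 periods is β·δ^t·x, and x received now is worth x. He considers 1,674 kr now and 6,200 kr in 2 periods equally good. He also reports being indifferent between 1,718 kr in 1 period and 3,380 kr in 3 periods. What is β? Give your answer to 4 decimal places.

β ≈ 0.5312

From the later pair, β·δ^1·1718 = β·δ^3·3380; dividing through, δ^2 = 1718/3380 = 0.50828, so δ = 0.71294.
Substituting δ into 1674 = β·δ^2·6200: β = 1674/(3151.361) ≈ 0.5312.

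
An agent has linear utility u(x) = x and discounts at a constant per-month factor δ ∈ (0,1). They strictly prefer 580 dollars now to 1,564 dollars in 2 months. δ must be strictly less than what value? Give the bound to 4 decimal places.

δ < 0.6090

The preference means 580 > δ^2·1564.
Dividing by 1564: δ^2 < 0.37084. Both sides are positive, so the square root keeps the direction.
δ < (580/1564)^(1/2) ≈ 0.6090.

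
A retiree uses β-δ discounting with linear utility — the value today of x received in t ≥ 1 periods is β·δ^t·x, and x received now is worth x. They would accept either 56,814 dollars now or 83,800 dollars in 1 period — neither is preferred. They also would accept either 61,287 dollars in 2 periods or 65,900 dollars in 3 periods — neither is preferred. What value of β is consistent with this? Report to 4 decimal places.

β ≈ 0.7290

From the later pair, β·δ^2·61287 = β·δ^3·65900; dividing through, δ = 61287/65900 = 0.93000.
Substituting δ into 56814 = β·δ·83800: β = 56814/(77934.000) ≈ 0.7290.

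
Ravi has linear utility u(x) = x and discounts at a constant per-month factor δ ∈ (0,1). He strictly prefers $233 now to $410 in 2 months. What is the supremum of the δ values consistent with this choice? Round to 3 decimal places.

δ < 0.754

Comparing present values: 233 > δ^2·410.
So δ^2 < 233/410 = 0.56829; taking the square root of both positive sides preserves the inequality.
δ < 0.56829^(1/2) = 0.754.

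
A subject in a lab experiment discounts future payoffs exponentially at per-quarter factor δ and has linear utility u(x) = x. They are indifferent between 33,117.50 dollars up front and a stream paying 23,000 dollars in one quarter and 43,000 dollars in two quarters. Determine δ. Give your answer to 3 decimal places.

Present value of the stream is 23000·δ + 43000·δ². Indifference gives 23000δ + 43000δ² = 33117.50.
Rearranged: 43000δ² + 23000δ − 33117.50 = 0.
By the quadratic formula (taking the positive root), δ = (−23000 + √6225210000.00) / 86000 ≈ 0.650.

δ ≈ 0.650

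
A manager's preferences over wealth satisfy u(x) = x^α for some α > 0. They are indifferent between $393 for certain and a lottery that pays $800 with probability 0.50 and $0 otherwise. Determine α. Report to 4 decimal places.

α ≈ 0.9752

Since u(0) = 0, the lottery's EU is 0.50·800^α.
Indifference: 393^α = 0.50·800^α, so (393/800)^α = 0.50.
α = ln(0.50) / ln(393/800) = -0.6931472/-0.7108021 ≈ 0.9752.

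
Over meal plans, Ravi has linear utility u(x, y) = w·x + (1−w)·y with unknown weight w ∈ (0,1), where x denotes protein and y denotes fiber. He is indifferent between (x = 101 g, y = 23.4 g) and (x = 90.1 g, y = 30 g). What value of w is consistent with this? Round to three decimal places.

Equating utilities: w·101 + (1−w)·23.4 = w·90.1 + (1−w)·30.
w·(101−90.1) = (1−w)·(30−23.4), i.e. w·10.9 = (1−w)·6.6.
So w/(1−w) = 6.6/10.9 = 0.6055, giving w = 6.6/(10.9+6.6) = 0.377.

w = 0.377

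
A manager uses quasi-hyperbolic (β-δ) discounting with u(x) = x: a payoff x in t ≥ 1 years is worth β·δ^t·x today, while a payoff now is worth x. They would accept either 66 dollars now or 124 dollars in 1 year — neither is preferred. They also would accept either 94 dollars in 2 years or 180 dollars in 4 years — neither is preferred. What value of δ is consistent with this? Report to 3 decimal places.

δ ≈ 0.723

Both payoffs in the second observation are in the future, so β drops out: δ^2·94 = δ^4·180 ⇒ δ^2 = 94/180 = 0.52222, so δ = 0.72265.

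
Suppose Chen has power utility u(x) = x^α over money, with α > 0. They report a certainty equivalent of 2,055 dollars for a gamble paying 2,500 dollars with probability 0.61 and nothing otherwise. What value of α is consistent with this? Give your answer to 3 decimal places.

The lottery's expected utility is 0.61·u(2500) + 0.39·u(0) = 0.61·2500^α (since u(0) = 0 for α > 0).
Setting u(2055) equal to that: 2055^α = 0.61·2500^α ⇒ (2055/2500)^α = 0.61.
Taking logs: α·ln(2055/2500) = ln(0.61), so α = -0.494296 / -0.196015 ≈ 2.522.

α ≈ 2.522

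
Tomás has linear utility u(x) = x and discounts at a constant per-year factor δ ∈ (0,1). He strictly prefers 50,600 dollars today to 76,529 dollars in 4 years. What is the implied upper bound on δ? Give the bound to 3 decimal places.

Under u(x) = x this choice says 50600 > δ^4·76529.
Dividing by 76529: δ^4 < 0.66119. Both sides are positive, so the 4th root keeps the direction.
δ < (50600/76529)^(1/4) ≈ 0.902.

δ < 0.902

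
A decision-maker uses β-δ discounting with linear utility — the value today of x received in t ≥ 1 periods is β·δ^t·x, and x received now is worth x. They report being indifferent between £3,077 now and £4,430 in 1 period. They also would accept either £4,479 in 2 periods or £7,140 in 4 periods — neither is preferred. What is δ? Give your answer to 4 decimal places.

δ ≈ 0.7920

From the later pair, β·δ^2·4479 = β·δ^4·7140; dividing through, δ^2 = 4479/7140 = 0.62731, so δ = 0.79203.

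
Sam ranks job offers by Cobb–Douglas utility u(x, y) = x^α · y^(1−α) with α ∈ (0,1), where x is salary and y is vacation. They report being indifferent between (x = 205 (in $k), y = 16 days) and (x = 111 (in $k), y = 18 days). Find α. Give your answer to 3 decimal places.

α ≈ 0.161

The Cobb–Douglas utilities coincide, so 205^α·16^(1−α) = 111^α·18^(1−α).
Taking logs: α·ln 205 + (1−α)·ln 16 = α·ln 111 + (1−α)·ln 18, i.e. α·0.613480 = (1−α)·0.117783.
So α/(1−α) = (0.117783)/(0.613480) = 0.191992, and α = 0.191992/1.191992 ≈ 0.161.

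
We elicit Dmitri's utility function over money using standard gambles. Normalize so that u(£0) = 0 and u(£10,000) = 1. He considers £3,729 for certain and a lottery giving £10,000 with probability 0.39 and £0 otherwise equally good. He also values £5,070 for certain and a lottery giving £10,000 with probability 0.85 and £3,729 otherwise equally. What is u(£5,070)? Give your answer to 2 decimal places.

0.91

From the first indifference, u(£3,729) = 0.39·u(£10,000) + 0.61·u(£0) = 0.39·1 + 0.61·0 = 0.39.
Then u(£5,070) = 0.85·u(£10,000) + 0.15·u(£3,729) = 0.85·1.00 + 0.15·0.39 = 0.9085.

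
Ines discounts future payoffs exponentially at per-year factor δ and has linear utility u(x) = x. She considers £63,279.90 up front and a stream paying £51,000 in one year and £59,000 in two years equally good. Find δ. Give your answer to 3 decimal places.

Equating present values: 63279.90 = 51000δ + 59000δ².
Rearranged: 59000δ² + 51000δ − 63279.90 = 0.
δ = (−51000 + √(51000² + 4·59000·63279.90)) / (2·59000) = (−51000 + √17535056400.00) / 118000 ≈ 0.690.

δ ≈ 0.690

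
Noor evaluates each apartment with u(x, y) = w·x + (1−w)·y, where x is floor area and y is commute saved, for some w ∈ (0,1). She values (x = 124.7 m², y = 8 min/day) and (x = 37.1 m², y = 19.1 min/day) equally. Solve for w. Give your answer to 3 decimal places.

w = 0.112

u(124.7,8) = u(37.1,19.1) means w·124.7 + (1−w)·8 = w·37.1 + (1−w)·19.1.
Collecting terms: w·87.6 = (1−w)·11.1.
So w/(1−w) = 11.1/87.6 = 0.1267, giving w = 11.1/(87.6+11.1) = 0.112.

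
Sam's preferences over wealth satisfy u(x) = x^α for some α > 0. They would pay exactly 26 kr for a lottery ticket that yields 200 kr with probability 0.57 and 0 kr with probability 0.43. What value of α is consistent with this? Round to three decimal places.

α ≈ 0.276

The lottery's expected utility is 0.57·u(200) + 0.43·u(0) = 0.57·200^α (since u(0) = 0 for α > 0).
Setting u(26) equal to that: 26^α = 0.57·200^α ⇒ (26/200)^α = 0.57.
Take logs: α = ln 0.57 / ln(26/200) ≈ 0.27552.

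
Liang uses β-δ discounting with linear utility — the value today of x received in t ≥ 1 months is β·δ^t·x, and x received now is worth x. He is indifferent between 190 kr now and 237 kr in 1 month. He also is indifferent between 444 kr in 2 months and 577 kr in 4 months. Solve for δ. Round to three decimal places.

From the later pair, β·δ^2·444 = β·δ^4·577; dividing through, δ^2 = 444/577 = 0.76950, so δ = 0.87721.

δ ≈ 0.877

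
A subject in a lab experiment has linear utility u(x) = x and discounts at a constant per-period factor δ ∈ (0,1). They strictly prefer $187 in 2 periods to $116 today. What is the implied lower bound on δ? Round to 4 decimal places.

δ > 0.7876

Under u(x) = x this choice says 116 < δ^2·187.
Dividing by 187: δ^2 > 0.62032. Both sides are positive, so the square root keeps the direction.
δ > 0.62032^(1/2) = 0.7876.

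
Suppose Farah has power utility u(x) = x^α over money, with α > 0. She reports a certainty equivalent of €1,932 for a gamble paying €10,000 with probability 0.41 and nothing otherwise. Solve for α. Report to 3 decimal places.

α ≈ 0.542

The lottery's expected utility is 0.41·u(10000) + 0.59·u(0) = 0.41·10000^α (since u(0) = 0 for α > 0).
Setting u(1932) equal to that: 1932^α = 0.41·10000^α ⇒ (1932/10000)^α = 0.41.
α = ln(0.41) / ln(1932/10000) = -0.891598/-1.644029 ≈ 0.542.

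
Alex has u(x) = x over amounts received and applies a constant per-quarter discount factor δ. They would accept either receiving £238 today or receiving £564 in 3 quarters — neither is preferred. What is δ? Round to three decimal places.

The payoff in 3 quarters is discounted by δ^3, so u(238) = δ^3·u(564) and δ^3 = u(238)/u(564).
With u(x) = x: δ^3 = 238/564 = 0.42199.
So δ = 0.42199^(1/3) ≈ 0.750.

δ ≈ 0.750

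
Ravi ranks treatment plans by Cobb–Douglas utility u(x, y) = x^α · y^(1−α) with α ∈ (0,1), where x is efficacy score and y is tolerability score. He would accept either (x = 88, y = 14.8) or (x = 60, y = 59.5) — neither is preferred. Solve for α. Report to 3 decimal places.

The Cobb–Douglas utilities coincide, so 88^α·14.8^(1−α) = 60^α·59.5^(1−α).
(88/60)^α = (59.5/14.8)^(1−α); take logs: α·ln(88/60) = (1−α)·ln(59.5/14.8), i.e. α·0.382992 = (1−α)·1.391349.
Thus α·(1.774341) = 1.391349, so α = 1.391349/1.774341 ≈ 0.784.

α ≈ 0.784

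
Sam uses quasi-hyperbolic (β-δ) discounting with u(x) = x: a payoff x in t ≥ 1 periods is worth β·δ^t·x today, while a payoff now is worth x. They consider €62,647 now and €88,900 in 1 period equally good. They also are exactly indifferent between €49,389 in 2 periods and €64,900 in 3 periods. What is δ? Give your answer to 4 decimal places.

From the later pair, β·δ^2·49389 = β·δ^3·64900; dividing through, δ = 49389/64900 = 0.76100.

δ ≈ 0.7610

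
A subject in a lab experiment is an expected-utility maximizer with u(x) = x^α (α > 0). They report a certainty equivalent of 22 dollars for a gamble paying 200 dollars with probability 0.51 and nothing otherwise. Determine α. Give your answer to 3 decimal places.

Since u(0) = 0, the lottery's EU is 0.51·200^α.
Indifference: 22^α = 0.51·200^α, so (22/200)^α = 0.51.
Taking logs: α·ln(22/200) = ln(0.51), so α = -0.673345 / -2.207275 ≈ 0.305.

α ≈ 0.305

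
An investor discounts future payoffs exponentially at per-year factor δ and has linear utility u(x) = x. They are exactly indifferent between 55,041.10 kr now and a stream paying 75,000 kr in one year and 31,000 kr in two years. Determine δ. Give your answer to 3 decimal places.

δ ≈ 0.590

The stream is worth 75000δ + 31000δ² today, so 75000δ + 31000δ² = 55041.10.
So 31000δ² + 75000δ − 55041.10 = 0.
By the quadratic formula (taking the positive root), δ = (−75000 + √12450096400.00) / 62000 ≈ 0.590.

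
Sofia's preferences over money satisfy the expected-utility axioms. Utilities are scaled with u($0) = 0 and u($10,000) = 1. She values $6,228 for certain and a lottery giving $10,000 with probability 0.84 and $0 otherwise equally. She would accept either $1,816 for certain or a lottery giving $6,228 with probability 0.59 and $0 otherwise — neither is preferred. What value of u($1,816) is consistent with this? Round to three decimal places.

0.496

First, u($6,228) = 0.84·u($10,000) + 0.16·u($0) = 0.84.
Then u($1,816) = 0.59·u($6,228) + 0.41·u($0) = 0.59·0.84 + 0.41·0.00 = 0.4956.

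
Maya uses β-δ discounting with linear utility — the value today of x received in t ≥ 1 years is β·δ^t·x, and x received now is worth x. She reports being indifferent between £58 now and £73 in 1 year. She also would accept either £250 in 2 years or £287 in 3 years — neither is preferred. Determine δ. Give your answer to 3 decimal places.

δ ≈ 0.871

The second indifference involves only future payoffs, so β cancels: β·δ^2·250 = β·δ^3·287, giving δ = 250/287 = 0.87108.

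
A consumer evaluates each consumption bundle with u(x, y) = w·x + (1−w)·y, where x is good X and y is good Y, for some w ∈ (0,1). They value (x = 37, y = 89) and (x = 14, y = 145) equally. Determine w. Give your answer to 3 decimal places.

w = 0.709

u(37,89) = u(14,145) means w·37 + (1−w)·89 = w·14 + (1−w)·145.
Rearranging, 23·w − 56·(1−w) = 0.
So w/(1−w) = 56/23 = 2.4348, giving w = 56/(23+56) = 0.709.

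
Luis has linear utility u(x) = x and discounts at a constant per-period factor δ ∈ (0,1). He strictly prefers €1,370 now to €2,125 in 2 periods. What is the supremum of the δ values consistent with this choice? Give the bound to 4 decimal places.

Under u(x) = x this choice says 1370 > δ^2·2125.
Hence δ^2 < 1370/2125 = 0.64471, and x ↦ x^(1/2) is increasing on (0,∞).
δ < (1370/2125)^(1/2) ≈ 0.8029.

δ < 0.8029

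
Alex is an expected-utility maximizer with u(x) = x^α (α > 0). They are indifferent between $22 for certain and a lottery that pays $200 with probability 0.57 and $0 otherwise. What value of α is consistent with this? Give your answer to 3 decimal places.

The lottery's expected utility is 0.57·u(200) + 0.43·u(0) = 0.57·200^α (since u(0) = 0 for α > 0).
Indifference: 22^α = 0.57·200^α, so (22/200)^α = 0.57.
α = ln(0.57) / ln(22/200) = -0.562119/-2.207275 ≈ 0.255.

α ≈ 0.255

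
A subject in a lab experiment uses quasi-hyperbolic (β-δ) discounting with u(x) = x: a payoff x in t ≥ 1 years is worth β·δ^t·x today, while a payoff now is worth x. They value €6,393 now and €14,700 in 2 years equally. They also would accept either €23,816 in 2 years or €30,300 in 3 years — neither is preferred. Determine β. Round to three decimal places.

Both payoffs in the second observation are in the future, so β drops out: δ^2·23816 = δ^3·30300 ⇒ δ = 23816/30300 = 0.78601.
Substituting δ into 6393 = β·δ^2·14700: β = 6393/(9081.754) ≈ 0.704.

β ≈ 0.704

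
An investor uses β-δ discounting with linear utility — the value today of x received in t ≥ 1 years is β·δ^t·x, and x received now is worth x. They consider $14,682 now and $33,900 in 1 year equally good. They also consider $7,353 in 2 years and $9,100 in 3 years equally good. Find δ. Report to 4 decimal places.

δ ≈ 0.8080

From the later pair, β·δ^2·7353 = β·δ^3·9100; dividing through, δ = 7353/9100 = 0.80802.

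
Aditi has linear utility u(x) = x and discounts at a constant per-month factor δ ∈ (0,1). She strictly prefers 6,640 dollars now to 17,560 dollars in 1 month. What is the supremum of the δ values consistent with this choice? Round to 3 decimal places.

Comparing present values: 6640 > δ·17560.
So δ < 6640/17560 = 0.37813.

δ < 0.378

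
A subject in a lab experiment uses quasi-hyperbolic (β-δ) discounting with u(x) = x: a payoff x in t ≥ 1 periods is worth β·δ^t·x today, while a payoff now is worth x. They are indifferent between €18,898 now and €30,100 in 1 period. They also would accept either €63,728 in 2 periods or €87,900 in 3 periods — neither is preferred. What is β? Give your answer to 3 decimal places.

β ≈ 0.866

From the later pair, β·δ^2·63728 = β·δ^3·87900; dividing through, δ = 63728/87900 = 0.72501.
Now use the now-vs-future pair: 18898 = β·δ·30100 gives β = 18898/(0.72501·30100) ≈ 0.866.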